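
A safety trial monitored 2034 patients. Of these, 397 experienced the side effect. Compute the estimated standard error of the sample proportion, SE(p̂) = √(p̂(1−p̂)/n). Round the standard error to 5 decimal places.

The sample proportion is 397/2034 = 0.19518.
p̂(1−p̂) = 0.19518·0.80482 = 0.157085.
Dividing by n and taking the root: √0.000077230 = 0.00879.

SE = 0.00879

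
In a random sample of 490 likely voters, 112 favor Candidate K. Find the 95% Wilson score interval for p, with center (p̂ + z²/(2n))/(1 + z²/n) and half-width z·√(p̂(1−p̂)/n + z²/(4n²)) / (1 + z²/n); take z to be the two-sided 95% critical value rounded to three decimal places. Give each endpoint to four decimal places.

Here p̂ = 112/490 = 0.22857 and z = 1.960 (z² = 3.841600).
1 + z²/n = 1.007840.
Center = (0.22857 + 0.003920)/1.007840 = 0.23068.
Radicand: p̂(1−p̂)/n + z²/(4n²) = 0.000359850 + 0.000004000 = 0.000363850.
Half-width = z·√(radicand)/denom = 1.960·0.019075/1.007840 = 0.03710.
CI: 0.23068 ± 0.03710 = (0.1936, 0.2678).

(0.1936, 0.2678)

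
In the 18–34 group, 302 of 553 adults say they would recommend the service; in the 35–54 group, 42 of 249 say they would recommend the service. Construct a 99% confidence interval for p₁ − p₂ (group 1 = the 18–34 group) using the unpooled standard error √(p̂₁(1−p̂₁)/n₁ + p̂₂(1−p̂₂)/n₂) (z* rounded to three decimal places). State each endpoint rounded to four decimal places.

(0.2955, 0.4594)

p̂₁ = 302/553 = 0.54611, p̂₂ = 42/249 = 0.16867; p̂₁ − p̂₂ = 0.37744.
Unpooled SE = √(p̂₁(1−p̂₁)/n₁ + p̂₂(1−p̂₂)/n₂) = √(0.000448234 + 0.000563147) = 0.031802.
For 99% confidence, z* = 2.576. Margin of error = 0.08192.
Interval: 0.37744 ± 0.08192 → (0.2955, 0.4594).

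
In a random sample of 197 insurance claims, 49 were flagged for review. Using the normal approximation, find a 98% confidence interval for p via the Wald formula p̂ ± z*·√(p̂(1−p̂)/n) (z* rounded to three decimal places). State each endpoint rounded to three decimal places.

p̂ = 49/197 = 0.24873.
SE = √(p̂(1−p̂)/n) = √(0.186864/197) = 0.030798.
z* = 2.326 at the 98% level.
Margin = 2.326·0.030798 = 0.07164.
Interval: 0.24873 ± 0.07164 → (0.177, 0.320).

(0.177, 0.320)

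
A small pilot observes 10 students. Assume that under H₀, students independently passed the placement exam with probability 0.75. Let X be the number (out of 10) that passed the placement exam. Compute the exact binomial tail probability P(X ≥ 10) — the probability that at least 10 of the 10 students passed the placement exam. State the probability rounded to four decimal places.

P = 0.0563

X ~ Binomial(n=10, p=0.75).
P(X ≥ 10) = C(10,10)·0.75^10·0.25^0.
= 0.056314 = 0.0563.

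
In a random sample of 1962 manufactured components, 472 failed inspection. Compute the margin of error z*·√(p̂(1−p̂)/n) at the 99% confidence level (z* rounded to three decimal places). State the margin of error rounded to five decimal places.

Sample proportion p̂ = 472/1962 = 0.24057.
SE = √(p̂(1−p̂)/n) = √(0.182697/1962) = 0.009650.
The 99% critical value is z* = 2.576.
ME = 2.576·0.009650 = 0.02486.

ME = 0.02486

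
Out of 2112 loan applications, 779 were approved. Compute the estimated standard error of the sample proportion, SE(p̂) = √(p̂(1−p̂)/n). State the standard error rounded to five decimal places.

With x = 779 successes in n = 2112, p̂ = 0.36884.
p̂(1−p̂) = 0.232797.
SE = √(0.232797/2112) = √0.000110226 = 0.01050.

SE = 0.01050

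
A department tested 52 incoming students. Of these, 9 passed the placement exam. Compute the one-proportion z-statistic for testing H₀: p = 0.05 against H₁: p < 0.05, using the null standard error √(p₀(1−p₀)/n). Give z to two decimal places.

p̂ = 9/52 = 0.17308.
Null standard error: √(0.05·0.95/52) = √0.000913462 = 0.030224.
z = (p̂ − p₀)/SE = (0.17308 − 0.05)/0.030224 = 4.07.

z = 4.07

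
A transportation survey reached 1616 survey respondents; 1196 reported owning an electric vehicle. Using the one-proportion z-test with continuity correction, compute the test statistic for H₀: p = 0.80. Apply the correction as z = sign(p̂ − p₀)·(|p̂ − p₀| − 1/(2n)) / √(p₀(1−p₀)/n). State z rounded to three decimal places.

Sample proportion p̂ = 1196/1616 = 0.74010. p̂ − p₀ = -0.059901.
1/(2n) = 0.000309.
Corrected numerator: |-0.059901| − 0.000309 = 0.059592.
SE₀ = √(0.80·0.20/1616) = 0.009950.
z = −0.059592/0.009950 = -5.989.

z = -5.989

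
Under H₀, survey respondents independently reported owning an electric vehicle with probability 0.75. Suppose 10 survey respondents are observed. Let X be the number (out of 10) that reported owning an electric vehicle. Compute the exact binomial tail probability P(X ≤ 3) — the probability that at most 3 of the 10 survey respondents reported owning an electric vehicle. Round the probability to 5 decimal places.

P = 0.00351

X is binomial with n = 10 and p = 0.75.
P(X ≤ 3) = C(10,0)·0.75^0·0.25^10 + C(10,1)·0.75^1·0.25^9 + C(10,2)·0.75^2·0.25^8 + C(10,3)·0.75^3·0.25^7.
= 0.000001 + 0.000029 + 0.000386 + 0.003090 = 0.00351.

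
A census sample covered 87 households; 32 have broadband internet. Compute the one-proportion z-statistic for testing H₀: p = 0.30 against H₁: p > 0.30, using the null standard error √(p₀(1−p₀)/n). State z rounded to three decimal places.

The sample proportion is 32/87 = 0.36782.
SE₀ = √(0.30·0.70/87) = 0.049130.
z = (p̂ − p₀)/SE = (0.36782 − 0.30)/0.049130 = 1.380.

z = 1.380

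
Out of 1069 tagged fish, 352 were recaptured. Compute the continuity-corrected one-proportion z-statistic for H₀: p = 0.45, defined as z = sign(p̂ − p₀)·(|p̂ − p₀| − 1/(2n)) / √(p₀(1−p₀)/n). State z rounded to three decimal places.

With x = 352 successes in n = 1069, p̂ = 0.32928. p̂ − p₀ = -0.120720.
1/(2n) = 0.000468.
Corrected numerator: |-0.120720| − 0.000468 = 0.120252.
SE₀ = √(0.45·0.55/1069) = 0.015216.
z = −0.120252/0.015216 = -7.903.

z = -7.903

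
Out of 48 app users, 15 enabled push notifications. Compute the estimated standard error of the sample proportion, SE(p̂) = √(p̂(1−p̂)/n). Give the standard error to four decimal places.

With x = 15 successes in n = 48, p̂ = 0.31250.
p̂(1−p̂) = 0.214844.
SE = √(0.214844/48) = √0.004475917 = 0.0669.

SE = 0.0669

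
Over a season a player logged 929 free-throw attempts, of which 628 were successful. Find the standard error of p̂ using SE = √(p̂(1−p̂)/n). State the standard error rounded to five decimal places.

SE = 0.01535

p̂ = 628/929 = 0.67600.
p̂(1−p̂) = 0.67600·0.32400 = 0.219024.
SE = √(0.219024/929) = 0.01535.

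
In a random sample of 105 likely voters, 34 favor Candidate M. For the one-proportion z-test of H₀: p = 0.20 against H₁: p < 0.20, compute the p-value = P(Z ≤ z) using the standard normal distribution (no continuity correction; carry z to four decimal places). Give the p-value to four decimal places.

p-value = 0.9992

The sample proportion is 34/105 = 0.32381.
SE₀ = √(0.20·0.80/105) = 0.039036.
z = (p̂ − p₀)/SE = (34/105 − 0.20)/0.039036 ≈ 3.1717.
p-value = P(Z ≤ z) with z = 3.1717 → 0.9992.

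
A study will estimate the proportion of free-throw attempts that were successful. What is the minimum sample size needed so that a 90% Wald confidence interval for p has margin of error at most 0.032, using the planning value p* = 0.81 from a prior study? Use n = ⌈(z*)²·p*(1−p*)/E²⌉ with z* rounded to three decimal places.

n = 407

For 90% confidence, z* = 1.645.
p*(1−p*) = 0.81·0.19 = 0.1539.
Required n before rounding: 2.706025 × 0.1539 / 0.032² = 406.697.
Rounding up, n = 407.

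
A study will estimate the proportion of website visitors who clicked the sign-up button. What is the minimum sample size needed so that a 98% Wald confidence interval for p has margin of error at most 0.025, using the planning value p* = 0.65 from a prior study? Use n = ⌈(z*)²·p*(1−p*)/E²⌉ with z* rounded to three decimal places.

n = 1970

For 98% confidence, z* = 2.326.
p*(1−p*) = 0.2275.
(z*)²·p*(1−p*)/E² = 5.410276·0.2275/0.000625 = 1969.340.
⌈1969.340⌉ = 1970.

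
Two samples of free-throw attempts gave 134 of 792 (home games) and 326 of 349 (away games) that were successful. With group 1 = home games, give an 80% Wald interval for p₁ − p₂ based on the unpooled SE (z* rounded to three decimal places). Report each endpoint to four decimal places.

(-0.7890, -0.7408)

p̂₁ = 0.16919, p̂₂ = 0.93410, so the observed difference is -0.76491.
SE = √(0.000177482 + 0.000176388) = √0.000353870 = 0.018811.
z* = 1.282 at the 80% level. Margin of error = 0.02412.
CI: -0.76491 ± 0.02412 = (-0.7890, -0.7408).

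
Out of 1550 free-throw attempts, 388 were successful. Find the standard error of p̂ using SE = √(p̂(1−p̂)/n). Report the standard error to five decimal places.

Sample proportion p̂ = 388/1550 = 0.25032.
p̂(1−p̂) = 0.25032·0.74968 = 0.187660.
Dividing by n and taking the root: √0.000121071 = 0.01100.

SE = 0.01100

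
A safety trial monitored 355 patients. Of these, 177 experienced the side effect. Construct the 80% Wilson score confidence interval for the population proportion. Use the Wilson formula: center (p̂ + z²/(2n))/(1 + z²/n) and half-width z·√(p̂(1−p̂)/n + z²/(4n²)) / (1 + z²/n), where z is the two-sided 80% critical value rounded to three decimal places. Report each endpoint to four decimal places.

Here p̂ = 177/355 = 0.49859 and z = 1.282 (z² = 1.643524).
1 + z²/n = 1.004630.
Center = (0.49859 + 0.002315)/1.004630 = 0.49860.
Radicand: p̂(1−p̂)/n + z²/(4n²) = 0.000704220 + 0.000003260 = 0.000707480.
Half-width = z·√(radicand)/denom = 1.282·0.026598/1.004630 = 0.03394.
So the interval runs from 0.4647 to 0.5325.

(0.4647, 0.5325)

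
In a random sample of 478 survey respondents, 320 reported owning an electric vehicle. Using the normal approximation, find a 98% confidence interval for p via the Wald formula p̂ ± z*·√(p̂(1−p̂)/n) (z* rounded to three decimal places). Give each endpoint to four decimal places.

The sample proportion is 320/478 = 0.66946.
Standard error of p̂: √(0.221285/478) = √0.000462939 = 0.021516.
The 98% critical value is z* = 2.326.
Margin of error: 2.326 × 0.021516 = 0.05005.
Interval: 0.66946 ± 0.05005 → (0.6194, 0.7195).

(0.6194, 0.7195)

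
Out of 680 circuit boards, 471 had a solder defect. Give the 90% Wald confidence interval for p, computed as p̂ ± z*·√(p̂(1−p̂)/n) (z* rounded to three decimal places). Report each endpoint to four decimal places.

With x = 471 successes in n = 680, p̂ = 0.69265.
SE = √(p̂(1−p̂)/n) = √(0.212887/680) = 0.017694.
For 90% confidence, z* = 1.645.
Margin = 1.645·0.017694 = 0.02911.
Interval: 0.69265 ± 0.02911 → (0.6635, 0.7218).

(0.6635, 0.7218)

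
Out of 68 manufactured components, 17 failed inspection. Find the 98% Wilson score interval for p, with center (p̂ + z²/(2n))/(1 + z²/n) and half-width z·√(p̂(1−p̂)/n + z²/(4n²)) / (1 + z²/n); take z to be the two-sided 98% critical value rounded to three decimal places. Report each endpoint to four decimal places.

p̂ = 17/68 = 0.25000; z = 2.326, so z² = 5.410276.
Denominator 1 + z²/n = 1 + 5.410276/68 = 1.079563.
Adjusted center: (0.25000 + z²/(2n))/1.079563 = 0.26842.
Radicand: p̂(1−p̂)/n + z²/(4n²) = 0.002757353 + 0.000292511 = 0.003049864.
Half-width = z·√(radicand)/denom = 2.326·0.055226/1.079563 = 0.11899.
CI: 0.26842 ± 0.11899 = (0.1494, 0.3874).

(0.1494, 0.3874)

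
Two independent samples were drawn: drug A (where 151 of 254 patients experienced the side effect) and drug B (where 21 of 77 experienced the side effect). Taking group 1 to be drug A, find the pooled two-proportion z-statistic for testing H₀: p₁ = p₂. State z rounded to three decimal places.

Sample proportions: p̂₁ = 151/254 = 0.59449 and p̂₂ = 21/77 = 0.27273.
Pooled p̂ = (151+21)/(254+77) = 172/331 = 0.51964.
Pooled SE = √[0.2496144·0.01692402] ≈ 0.064996.
z = (p̂₁ − p̂₂)/SE = (0.59449 − 0.27273)/0.064996 = 0.32176/0.064996 = 4.950.

z = 4.950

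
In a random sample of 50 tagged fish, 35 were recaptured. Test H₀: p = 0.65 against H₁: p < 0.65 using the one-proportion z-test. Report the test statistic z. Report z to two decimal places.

The sample proportion is 35/50 = 0.70000.
Null standard error: √(0.65·0.35/50) = √0.004550000 = 0.067454.
z = (p̂ − p₀)/SE = (0.70000 − 0.65)/0.067454 = 0.74.

z = 0.74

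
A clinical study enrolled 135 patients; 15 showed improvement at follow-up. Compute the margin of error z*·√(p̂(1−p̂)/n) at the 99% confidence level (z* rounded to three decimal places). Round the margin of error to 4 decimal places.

ME = 0.0697

The sample proportion is 15/135 = 0.11111.
SE(p̂) = √(0.11111·0.88889/135) = 0.027048.
For 99% confidence, z* = 2.576.
So ME = 0.0697.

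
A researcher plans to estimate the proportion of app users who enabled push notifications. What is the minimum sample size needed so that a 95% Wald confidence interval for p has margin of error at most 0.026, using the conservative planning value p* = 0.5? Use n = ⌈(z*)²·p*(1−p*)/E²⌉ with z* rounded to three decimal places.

n = 1421

z* = 1.960 at the 95% level.
p*(1−p*) = 0.2500.
(z*)²·p*(1−p*)/E² = 3.841600·0.2500/0.000676 = 1420.710.
Rounding up, n = 1421.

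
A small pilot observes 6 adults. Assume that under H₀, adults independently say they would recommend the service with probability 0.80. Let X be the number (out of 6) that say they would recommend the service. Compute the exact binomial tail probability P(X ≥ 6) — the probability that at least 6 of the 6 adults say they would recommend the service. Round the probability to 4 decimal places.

P = 0.2621

X ~ Binomial(n=6, p=0.80).
P(X ≥ 6) = C(6,6)·0.80^6·0.20^0.
= 0.262144 = 0.2621.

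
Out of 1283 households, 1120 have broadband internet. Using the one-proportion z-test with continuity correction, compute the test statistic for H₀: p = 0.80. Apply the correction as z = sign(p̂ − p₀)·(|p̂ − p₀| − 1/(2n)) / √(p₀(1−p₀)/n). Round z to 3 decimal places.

The sample proportion is 1120/1283 = 0.87295. p̂ − p₀ = 0.072954.
Continuity correction 1/(2n) = 1/2566 = 0.000390.
Corrected numerator: |0.072954| − 0.000390 = 0.072564.
Under H₀, SE = √(p₀(1−p₀)/n) = √(0.80·0.20/1283) = √0.000124708 = 0.011167.
z = +0.072564/0.011167 = 6.498.

z = 6.498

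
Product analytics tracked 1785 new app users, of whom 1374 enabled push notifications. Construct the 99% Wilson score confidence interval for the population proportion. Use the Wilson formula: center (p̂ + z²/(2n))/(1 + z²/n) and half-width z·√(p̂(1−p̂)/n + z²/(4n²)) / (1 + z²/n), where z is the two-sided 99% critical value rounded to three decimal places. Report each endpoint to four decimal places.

Here p̂ = 1374/1785 = 0.76975 and z = 2.576 (z² = 6.635776).
Denominator 1 + z²/n = 1 + 6.635776/1785 = 1.003718.
Adjusted center: (0.76975 + z²/(2n))/1.003718 = 0.76875.
Radicand: p̂(1−p̂)/n + z²/(4n²) = 0.000099292 + 0.000000521 = 0.000099813.
Half-width = 2.576·√0.000099813/1.003718 = 0.02564.
So the interval runs from 0.7431 to 0.7944.

(0.7431, 0.7944)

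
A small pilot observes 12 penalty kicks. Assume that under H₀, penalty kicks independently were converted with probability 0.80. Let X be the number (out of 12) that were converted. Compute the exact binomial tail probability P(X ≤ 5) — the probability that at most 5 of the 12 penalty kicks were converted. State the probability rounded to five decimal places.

P = 0.00390

X ~ Binomial(n=12, p=0.80).
P(X ≤ 5) = Σ_{j=0}^{5} C(12,j)·0.80^j·0.20^{12−j}.
= 0.000000 + 0.000000 + 0.000004 + 0.000058 + 0.000519 + 0.003322 = 0.00390.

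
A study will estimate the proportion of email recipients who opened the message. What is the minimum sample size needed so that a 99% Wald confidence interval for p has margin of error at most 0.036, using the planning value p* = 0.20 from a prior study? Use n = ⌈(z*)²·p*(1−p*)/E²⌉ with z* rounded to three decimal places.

For 99% confidence, z* = 2.576.
p*(1−p*) = 0.20·0.80 = 0.1600.
(z*)²·p*(1−p*)/E² = 6.635776·0.1600/0.001296 = 819.232.
⌈819.232⌉ = 820.

n = 820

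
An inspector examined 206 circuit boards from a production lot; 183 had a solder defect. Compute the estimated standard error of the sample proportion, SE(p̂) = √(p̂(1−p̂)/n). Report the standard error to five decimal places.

With x = 183 successes in n = 206, p̂ = 0.88835.
p̂(1−p̂) = 0.099184.
SE = √(0.099184/206) = 0.02194.

SE = 0.02194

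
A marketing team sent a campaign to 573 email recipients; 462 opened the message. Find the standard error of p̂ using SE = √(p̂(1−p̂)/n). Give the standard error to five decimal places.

p̂ = 462/573 = 0.80628.
p̂(1−p̂) = 0.80628·0.19372 = 0.156193.
SE = √(0.156193/573) = √0.000272588 = 0.01651.

SE = 0.01651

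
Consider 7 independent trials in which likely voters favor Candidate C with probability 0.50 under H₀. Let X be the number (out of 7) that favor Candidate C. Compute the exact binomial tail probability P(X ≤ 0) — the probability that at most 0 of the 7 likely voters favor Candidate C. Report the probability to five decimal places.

P = 0.00781

X is binomial with n = 7 and p = 0.50.
P(X ≤ 0) = C(7,0)·0.50^0·0.50^7.
= 0.007812 = 0.00781.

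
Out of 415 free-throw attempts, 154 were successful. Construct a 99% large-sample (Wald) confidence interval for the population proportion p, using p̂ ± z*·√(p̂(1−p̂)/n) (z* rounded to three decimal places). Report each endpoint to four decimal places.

(0.3100, 0.4322)

Sample proportion p̂ = 154/415 = 0.37108.
SE = √(p̂(1−p̂)/n) = √(0.233381/415) = 0.023714.
For 99% confidence, z* = 2.576.
Margin of error: 2.576 × 0.023714 = 0.06109.
So the interval runs from 0.3100 to 0.4322.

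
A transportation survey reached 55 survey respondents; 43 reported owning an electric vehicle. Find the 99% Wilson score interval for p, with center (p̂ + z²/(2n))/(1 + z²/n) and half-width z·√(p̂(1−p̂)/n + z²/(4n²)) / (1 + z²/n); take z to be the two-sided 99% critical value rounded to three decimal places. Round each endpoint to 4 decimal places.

Here p̂ = 43/55 = 0.78182 and z = 2.576 (z² = 6.635776).
1 + z²/n = 1.120650.
Adjusted center: (0.78182 + z²/(2n))/1.120650 = 0.75148.
Radicand: p̂(1−p̂)/n + z²/(4n²) = 0.003101427 + 0.000548411 = 0.003649838.
Half-width = z·√(radicand)/denom = 2.576·0.060414/1.120650 = 0.13887.
Interval: 0.75148 ± 0.13887 → (0.6126, 0.8903).

(0.6126, 0.8903)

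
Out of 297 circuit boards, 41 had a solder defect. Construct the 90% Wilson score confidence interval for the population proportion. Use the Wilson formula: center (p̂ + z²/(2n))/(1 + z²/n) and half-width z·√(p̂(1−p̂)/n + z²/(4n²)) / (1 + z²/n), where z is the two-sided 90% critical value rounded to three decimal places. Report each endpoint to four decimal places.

(0.1084, 0.1743)

p̂ = 41/297 = 0.13805; z = 1.645, so z² = 2.706025.
1 + z²/n = 1.009111.
Center = (0.13805 + 0.004556)/1.009111 = 0.14132.
Radicand: p̂(1−p̂)/n + z²/(4n²) = 0.000400640 + 0.000007669 = 0.000408309.
Half-width = 1.645·√0.000408309/1.009111 = 0.03294.
CI: 0.14132 ± 0.03294 = (0.1084, 0.1743).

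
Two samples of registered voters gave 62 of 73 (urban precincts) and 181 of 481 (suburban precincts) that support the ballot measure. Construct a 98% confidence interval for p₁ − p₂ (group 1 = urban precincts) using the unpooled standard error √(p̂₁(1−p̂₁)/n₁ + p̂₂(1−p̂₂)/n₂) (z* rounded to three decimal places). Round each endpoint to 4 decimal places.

(0.3629, 0.5831)

p̂₁ = 62/73 = 0.84932, p̂₂ = 181/481 = 0.37630; p̂₁ − p̂₂ = 0.47302.
SE = √(0.001753137 + 0.000487938) = √0.002241075 = 0.047340.
For 98% confidence, z* = 2.326. Margin of error = 0.11011.
Interval: 0.47302 ± 0.11011 → (0.3629, 0.5831).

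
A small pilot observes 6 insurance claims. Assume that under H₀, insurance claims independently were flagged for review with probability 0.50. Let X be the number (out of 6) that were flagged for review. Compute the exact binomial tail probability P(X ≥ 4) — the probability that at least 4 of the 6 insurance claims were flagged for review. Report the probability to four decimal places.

P = 0.3438

X ~ Binomial(n=6, p=0.50).
P(X ≥ 4) = C(6,4)·0.50^4·0.50^2 + C(6,5)·0.50^5·0.50^1 + C(6,6)·0.50^6·0.50^0.
= 0.234375 + 0.093750 + 0.015625 = 0.3438.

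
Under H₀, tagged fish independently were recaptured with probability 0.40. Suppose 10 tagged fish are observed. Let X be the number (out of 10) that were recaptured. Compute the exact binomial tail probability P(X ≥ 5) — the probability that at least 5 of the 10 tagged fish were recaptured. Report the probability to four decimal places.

X ~ Binomial(n=10, p=0.40).
P(X ≥ 5) = Σ_{j=5}^{10} C(10,j)·0.40^j·0.60^{10−j}.
= 0.200658 + 0.111477 + 0.042467 + 0.010617 + 0.001573 + 0.000105 = 0.3669.

P = 0.3669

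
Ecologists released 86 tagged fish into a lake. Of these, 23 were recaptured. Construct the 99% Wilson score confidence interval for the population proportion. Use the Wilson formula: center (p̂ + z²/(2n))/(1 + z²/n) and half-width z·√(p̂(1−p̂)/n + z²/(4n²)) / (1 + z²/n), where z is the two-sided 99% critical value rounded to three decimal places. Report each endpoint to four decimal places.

Here p̂ = 23/86 = 0.26744 and z = 2.576 (z² = 6.635776).
1 + z²/n = 1.077160.
Center = (0.26744 + 0.038580)/1.077160 = 0.28410.
Radicand: p̂(1−p̂)/n + z²/(4n²) = 0.002278101 + 0.000224303 = 0.002502404.
Half-width = 2.576·√0.002502404/1.077160 = 0.11963.
CI: 0.28410 ± 0.11963 = (0.1645, 0.4037).

(0.1645, 0.4037)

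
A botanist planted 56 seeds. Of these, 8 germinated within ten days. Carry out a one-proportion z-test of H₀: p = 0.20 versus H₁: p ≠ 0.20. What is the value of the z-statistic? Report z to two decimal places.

z = -1.07

The sample proportion is 8/56 = 0.14286.
Null standard error: √(0.20·0.80/56) = √0.002857143 = 0.053452.
z = (p̂ − p₀)/SE = (0.14286 − 0.20)/0.053452 = -1.07.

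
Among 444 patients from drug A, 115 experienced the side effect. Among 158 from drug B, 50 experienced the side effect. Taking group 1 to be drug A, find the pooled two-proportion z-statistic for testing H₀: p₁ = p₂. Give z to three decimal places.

z = -1.390

p̂₁ = 115/444 = 0.25901, p̂₂ = 50/158 = 0.31646.
Pooled p̂ = (115+50)/(444+158) = 165/602 = 0.27409.
SE = √[p̂(1−p̂)(1/n₁+1/n₂)] = √[0.27409·0.72591·(1/444+1/158)] ≈ 0.041320.
z = -0.05745/0.041320 = -1.390.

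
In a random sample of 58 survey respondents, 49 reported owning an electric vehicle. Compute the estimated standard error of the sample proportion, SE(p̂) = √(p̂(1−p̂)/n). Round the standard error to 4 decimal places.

The sample proportion is 49/58 = 0.84483.
p̂(1−p̂) = 0.131092.
SE = √(0.131092/58) = 0.0475.

SE = 0.0475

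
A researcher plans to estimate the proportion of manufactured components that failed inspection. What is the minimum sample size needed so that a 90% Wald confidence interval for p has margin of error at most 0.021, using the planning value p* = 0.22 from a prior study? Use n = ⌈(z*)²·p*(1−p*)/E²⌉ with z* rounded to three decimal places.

The 90% critical value is z* = 1.645.
p*(1−p*) = 0.1716.
Required n before rounding: 2.706025 × 0.1716 / 0.021² = 1052.957.
⌈1052.957⌉ = 1053.

n = 1053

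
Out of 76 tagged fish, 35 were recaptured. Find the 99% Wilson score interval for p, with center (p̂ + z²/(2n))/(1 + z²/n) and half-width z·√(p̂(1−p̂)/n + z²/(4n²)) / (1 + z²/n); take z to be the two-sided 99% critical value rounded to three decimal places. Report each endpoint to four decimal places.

p̂ = 35/76 = 0.46053; z = 2.576, so z² = 6.635776.
Denominator 1 + z²/n = 1 + 6.635776/76 = 1.087313.
Adjusted center: (0.46053 + z²/(2n))/1.087313 = 0.46370.
Radicand: p̂(1−p̂)/n + z²/(4n²) = 0.003268971 + 0.000287213 = 0.003556184.
Half-width = z·√(radicand)/denom = 2.576·0.059634/1.087313 = 0.14128.
CI: 0.46370 ± 0.14128 = (0.3224, 0.6050).

(0.3224, 0.6050)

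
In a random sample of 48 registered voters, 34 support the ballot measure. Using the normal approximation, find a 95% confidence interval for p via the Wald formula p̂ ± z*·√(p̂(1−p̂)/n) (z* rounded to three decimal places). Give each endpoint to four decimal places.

(0.5797, 0.8369)

The sample proportion is 34/48 = 0.70833.
SE = √(p̂(1−p̂)/n) = √(0.206597/48) = 0.065606.
z* = 1.960 at the 95% level.
Margin of error: 1.960 × 0.065606 = 0.12859.
Interval: 0.70833 ± 0.12859 → (0.5797, 0.8369).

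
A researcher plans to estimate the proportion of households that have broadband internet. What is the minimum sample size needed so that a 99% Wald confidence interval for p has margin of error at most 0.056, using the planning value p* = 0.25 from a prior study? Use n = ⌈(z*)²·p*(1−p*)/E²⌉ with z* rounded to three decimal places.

n = 397

For 99% confidence, z* = 2.576.
p*(1−p*) = 0.25·0.75 = 0.1875.
(z*)²·p*(1−p*)/E² = 6.635776·0.1875/0.003136 = 396.750.
⌈396.750⌉ = 397.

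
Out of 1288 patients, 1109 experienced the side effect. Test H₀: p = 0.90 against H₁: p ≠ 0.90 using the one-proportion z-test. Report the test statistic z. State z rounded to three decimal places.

p̂ = 1109/1288 = 0.86102.
Null standard error: √(0.90·0.10/1288) = √0.000069876 = 0.008359.
z = (p̂ − p₀)/SE = (0.86102 − 0.90)/0.008359 = -4.663.

z = -4.663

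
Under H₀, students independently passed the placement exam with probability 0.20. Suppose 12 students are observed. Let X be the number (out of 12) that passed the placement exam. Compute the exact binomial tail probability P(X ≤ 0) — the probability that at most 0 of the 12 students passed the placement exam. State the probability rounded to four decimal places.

X ~ Binomial(n=12, p=0.20).
P(X ≤ 0) = C(12,0)·0.20^0·0.80^12.
= 0.068719 = 0.0687.

P = 0.0687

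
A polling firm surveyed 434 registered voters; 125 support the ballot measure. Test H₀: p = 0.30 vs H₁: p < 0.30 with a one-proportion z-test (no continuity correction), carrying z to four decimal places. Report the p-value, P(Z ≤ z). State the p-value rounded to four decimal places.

p-value = 0.2930

Sample proportion p̂ = 125/434 = 0.28802.
Under H₀, SE = √(p₀(1−p₀)/n) = √(0.30·0.70/434) = √0.000483871 = 0.021997.
z = (p̂ − p₀)/SE = (125/434 − 0.30)/0.021997 ≈ -0.5447.
From the standard normal, P(Z ≤ z) = 0.2930.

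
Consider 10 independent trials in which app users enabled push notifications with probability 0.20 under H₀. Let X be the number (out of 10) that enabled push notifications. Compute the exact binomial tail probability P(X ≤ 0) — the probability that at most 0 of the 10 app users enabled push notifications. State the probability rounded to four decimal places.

P = 0.1074

X is binomial with n = 10 and p = 0.20.
P(X ≤ 0) = C(10,0)·0.20^0·0.80^10.
= 0.107374 = 0.1074.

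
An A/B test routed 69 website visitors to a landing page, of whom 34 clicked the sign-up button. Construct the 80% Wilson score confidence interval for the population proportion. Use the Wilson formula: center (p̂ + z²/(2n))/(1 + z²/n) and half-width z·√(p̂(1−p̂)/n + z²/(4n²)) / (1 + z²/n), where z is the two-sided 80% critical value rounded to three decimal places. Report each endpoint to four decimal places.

p̂ = 34/69 = 0.49275; z = 1.282, so z² = 1.643524.
Denominator 1 + z²/n = 1 + 1.643524/69 = 1.023819.
Center = (0.49275 + 0.011910)/1.023819 = 0.49292.
Radicand: p̂(1−p̂)/n + z²/(4n²) = 0.003622427 + 0.000086301 = 0.003708728.
Half-width = 1.282·√0.003708728/1.023819 = 0.07626.
CI: 0.49292 ± 0.07626 = (0.4167, 0.5692).

(0.4167, 0.5692)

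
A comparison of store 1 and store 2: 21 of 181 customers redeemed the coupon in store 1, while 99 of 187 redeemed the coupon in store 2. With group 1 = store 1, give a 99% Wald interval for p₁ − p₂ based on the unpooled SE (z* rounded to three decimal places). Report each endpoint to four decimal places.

(-0.5256, -0.3011)

p̂₁ = 0.11602, p̂₂ = 0.52941, so the observed difference is -0.41339.
Unpooled SE = √(p̂₁(1−p̂₁)/n₁ + p̂₂(1−p̂₂)/n₂) = √(0.000566635 + 0.001332272) = 0.043576.
z* = 2.576 at the 99% level. Margin = 2.576·0.043576 = 0.11225.
CI: -0.41339 ± 0.11225 = (-0.5256, -0.3011).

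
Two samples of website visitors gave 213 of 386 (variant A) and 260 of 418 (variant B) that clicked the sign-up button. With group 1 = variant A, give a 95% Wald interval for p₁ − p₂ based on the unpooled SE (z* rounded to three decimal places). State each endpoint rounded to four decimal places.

p̂₁ = 0.55181, p̂₂ = 0.62201, so the observed difference is -0.07020.
Unpooled SE = √(p̂₁(1−p̂₁)/n₁ + p̂₂(1−p̂₂)/n₂) = √(0.000640713 + 0.000562473) = 0.034687.
The 95% critical value is z* = 1.960. Margin of error = 0.06799.
CI: -0.07020 ± 0.06799 = (-0.1382, -0.0022).

(-0.1382, -0.0022)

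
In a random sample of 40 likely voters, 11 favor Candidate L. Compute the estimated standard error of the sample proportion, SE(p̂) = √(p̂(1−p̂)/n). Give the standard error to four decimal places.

p̂ = 11/40 = 0.27500.
p̂(1−p̂) = 0.199375.
SE = √(0.199375/40) = √0.004984375 = 0.0706.

SE = 0.0706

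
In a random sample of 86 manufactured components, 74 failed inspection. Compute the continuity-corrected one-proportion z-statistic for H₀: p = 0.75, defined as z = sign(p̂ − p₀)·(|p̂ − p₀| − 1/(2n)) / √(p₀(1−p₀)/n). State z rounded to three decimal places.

With x = 74 successes in n = 86, p̂ = 0.86047. p̂ − p₀ = 0.110465.
Continuity correction 1/(2n) = 1/172 = 0.005814.
Corrected numerator: |0.110465| − 0.005814 = 0.104651.
Under H₀, SE = √(p₀(1−p₀)/n) = √(0.75·0.25/86) = √0.002180233 = 0.046693.
z = +0.104651/0.046693 = 2.241.

z = 2.241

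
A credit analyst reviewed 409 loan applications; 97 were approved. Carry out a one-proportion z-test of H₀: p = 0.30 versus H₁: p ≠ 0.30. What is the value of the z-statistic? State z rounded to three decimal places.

z = -2.773

The sample proportion is 97/409 = 0.23716.
SE₀ = √(0.30·0.70/409) = 0.022659.
z = (p̂ − p₀)/SE = (0.23716 − 0.30)/0.022659 = -2.773.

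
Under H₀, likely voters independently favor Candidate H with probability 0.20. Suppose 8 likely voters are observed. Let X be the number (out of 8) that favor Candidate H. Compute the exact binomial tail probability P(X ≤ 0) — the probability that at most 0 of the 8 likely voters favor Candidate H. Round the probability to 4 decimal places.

P = 0.1678

X is binomial with n = 8 and p = 0.20.
P(X ≤ 0) = C(8,0)·0.20^0·0.80^8.
= 0.167772 = 0.1678.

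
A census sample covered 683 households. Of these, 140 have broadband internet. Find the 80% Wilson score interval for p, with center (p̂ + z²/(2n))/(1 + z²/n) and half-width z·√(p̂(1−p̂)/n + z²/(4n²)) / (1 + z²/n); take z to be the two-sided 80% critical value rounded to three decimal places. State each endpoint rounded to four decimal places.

p̂ = 140/683 = 0.20498; z = 1.282, so z² = 1.643524.
Denominator 1 + z²/n = 1 + 1.643524/683 = 1.002406.
Center = (0.20498 + 0.001203)/1.002406 = 0.20569.
Radicand: p̂(1−p̂)/n + z²/(4n²) = 0.000238597 + 0.000000881 = 0.000239478.
Half-width = z·√(radicand)/denom = 1.282·0.015475/1.002406 = 0.01979.
Interval: 0.20569 ± 0.01979 → (0.1859, 0.2255).

(0.1859, 0.2255)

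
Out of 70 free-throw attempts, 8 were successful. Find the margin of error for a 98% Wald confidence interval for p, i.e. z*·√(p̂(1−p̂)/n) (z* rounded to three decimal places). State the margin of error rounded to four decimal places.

The sample proportion is 8/70 = 0.11429.
SE(p̂) = √(0.11429·0.88571/70) = 0.038027.
The 98% critical value is z* = 2.326.
ME = 2.326·0.038027 = 0.0885.

ME = 0.0885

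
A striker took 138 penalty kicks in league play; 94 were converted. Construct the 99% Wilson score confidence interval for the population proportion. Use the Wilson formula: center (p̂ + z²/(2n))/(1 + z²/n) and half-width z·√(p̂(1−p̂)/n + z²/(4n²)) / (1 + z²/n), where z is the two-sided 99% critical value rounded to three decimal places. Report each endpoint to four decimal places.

Here p̂ = 94/138 = 0.68116 and z = 2.576 (z² = 6.635776).
Denominator 1 + z²/n = 1 + 6.635776/138 = 1.048085.
Adjusted center: (0.68116 + z²/(2n))/1.048085 = 0.67285.
Radicand: p̂(1−p̂)/n + z²/(4n²) = 0.001573777 + 0.000087111 = 0.001660888.
Half-width = 2.576·√0.001660888/1.048085 = 0.10017.
So the interval runs from 0.5727 to 0.7730.

(0.5727, 0.7730)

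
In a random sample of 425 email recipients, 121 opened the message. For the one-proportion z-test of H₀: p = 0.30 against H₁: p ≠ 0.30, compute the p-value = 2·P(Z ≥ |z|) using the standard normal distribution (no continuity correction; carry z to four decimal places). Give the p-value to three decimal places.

p-value = 0.491

The sample proportion is 121/425 = 0.28471.
Null standard error: √(0.30·0.70/425) = √0.000494118 = 0.022229.
Test statistic (full precision, shown to 4 dp): z = (121/425 − 0.30)/SE₀ ≈ -0.6880.
From the standard normal, 2·P(Z ≥ |z|) = 0.491.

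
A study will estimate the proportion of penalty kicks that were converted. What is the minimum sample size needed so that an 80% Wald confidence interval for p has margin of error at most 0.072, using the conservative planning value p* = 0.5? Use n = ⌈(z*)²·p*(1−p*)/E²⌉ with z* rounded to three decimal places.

n = 80

z* = 1.282 at the 80% level.
p*(1−p*) = 0.2500.
Required n before rounding: 1.643524 × 0.2500 / 0.072² = 79.259.
Rounding up, n = 80.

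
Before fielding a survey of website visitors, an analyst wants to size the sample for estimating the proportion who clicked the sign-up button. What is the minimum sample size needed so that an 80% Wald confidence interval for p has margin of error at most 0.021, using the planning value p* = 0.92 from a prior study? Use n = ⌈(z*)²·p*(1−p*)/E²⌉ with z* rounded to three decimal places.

n = 275

z* = 1.282 at the 80% level.
p*(1−p*) = 0.0736.
(z*)²·p*(1−p*)/E² = 1.643524·0.0736/0.000441 = 274.293.
Rounding up, n = 275.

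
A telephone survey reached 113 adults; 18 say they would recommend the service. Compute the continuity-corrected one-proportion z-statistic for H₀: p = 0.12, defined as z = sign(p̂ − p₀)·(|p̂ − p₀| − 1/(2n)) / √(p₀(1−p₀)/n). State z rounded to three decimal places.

The sample proportion is 18/113 = 0.15929. p̂ − p₀ = 0.039292.
Continuity correction 1/(2n) = 1/226 = 0.004425.
Corrected numerator: |0.039292| − 0.004425 = 0.034867.
Null standard error: √(0.12·0.88/113) = √0.000934513 = 0.030570.
z = +0.034867/0.030570 = 1.141.

z = 1.141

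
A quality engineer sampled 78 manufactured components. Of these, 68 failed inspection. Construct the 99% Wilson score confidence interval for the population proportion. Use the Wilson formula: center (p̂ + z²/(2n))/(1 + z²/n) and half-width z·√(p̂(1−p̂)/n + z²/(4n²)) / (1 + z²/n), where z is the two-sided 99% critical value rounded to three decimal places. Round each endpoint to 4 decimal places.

(0.7446, 0.9407)

p̂ = 68/78 = 0.87179; z = 2.576, so z² = 6.635776.
Denominator 1 + z²/n = 1 + 6.635776/78 = 1.085074.
Adjusted center: (0.87179 + z²/(2n))/1.085074 = 0.84264.
Radicand: p̂(1−p̂)/n + z²/(4n²) = 0.001432930 + 0.000272673 = 0.001705603.
Half-width = 2.576·√0.001705603/1.085074 = 0.09805.
CI: 0.84264 ± 0.09805 = (0.7446, 0.9407).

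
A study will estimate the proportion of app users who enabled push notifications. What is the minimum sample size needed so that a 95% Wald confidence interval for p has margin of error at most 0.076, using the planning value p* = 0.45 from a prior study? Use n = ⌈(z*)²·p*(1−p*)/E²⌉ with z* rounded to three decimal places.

For 95% confidence, z* = 1.960.
p*(1−p*) = 0.2475.
(z*)²·p*(1−p*)/E² = 3.841600·0.2475/0.005776 = 164.611.
⌈164.611⌉ = 165.

n = 165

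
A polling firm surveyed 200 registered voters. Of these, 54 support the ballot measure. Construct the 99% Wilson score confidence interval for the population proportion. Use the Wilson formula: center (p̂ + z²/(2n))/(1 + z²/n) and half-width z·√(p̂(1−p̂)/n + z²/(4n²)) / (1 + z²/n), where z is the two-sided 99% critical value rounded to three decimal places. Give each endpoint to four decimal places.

Here p̂ = 54/200 = 0.27000 and z = 2.576 (z² = 6.635776).
1 + z²/n = 1.033179.
Center = (0.27000 + 0.016589)/1.033179 = 0.27739.
Radicand: p̂(1−p̂)/n + z²/(4n²) = 0.000985500 + 0.000041474 = 0.001026974.
Half-width = 2.576·√0.001026974/1.033179 = 0.07990.
CI: 0.27739 ± 0.07990 = (0.1975, 0.3573).

(0.1975, 0.3573)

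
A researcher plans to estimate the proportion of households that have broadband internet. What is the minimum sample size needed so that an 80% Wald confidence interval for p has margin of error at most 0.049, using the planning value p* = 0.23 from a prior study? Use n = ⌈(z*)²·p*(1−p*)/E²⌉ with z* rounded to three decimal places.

z* = 1.282 at the 80% level.
p*(1−p*) = 0.1771.
(z*)²·p*(1−p*)/E² = 1.643524·0.1771/0.002401 = 121.228.
Rounding up, n = 122.

n = 122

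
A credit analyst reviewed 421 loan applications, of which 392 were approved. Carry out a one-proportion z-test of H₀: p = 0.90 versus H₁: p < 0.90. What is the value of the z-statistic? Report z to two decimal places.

The sample proportion is 392/421 = 0.93112.
SE₀ = √(0.90·0.10/421) = 0.014621.
z = (0.93112 − 0.90)/0.014621 = 0.03112/0.014621 = 2.13.

z = 2.13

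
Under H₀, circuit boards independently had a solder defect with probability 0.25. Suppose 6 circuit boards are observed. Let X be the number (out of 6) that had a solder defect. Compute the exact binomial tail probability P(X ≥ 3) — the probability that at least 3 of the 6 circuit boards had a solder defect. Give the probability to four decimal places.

X is binomial with n = 6 and p = 0.25.
P(X ≥ 3) = C(6,3)·0.25^3·0.75^3 + C(6,4)·0.25^4·0.75^2 + C(6,5)·0.25^5·0.75^1 + C(6,6)·0.25^6·0.75^0.
= 0.131836 + 0.032959 + 0.004395 + 0.000244 = 0.1694.

P = 0.1694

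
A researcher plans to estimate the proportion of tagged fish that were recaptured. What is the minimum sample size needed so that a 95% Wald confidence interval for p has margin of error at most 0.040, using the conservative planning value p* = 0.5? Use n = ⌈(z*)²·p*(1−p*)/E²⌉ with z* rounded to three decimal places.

The 95% critical value is z* = 1.960.
p*(1−p*) = 0.2500.
Required n before rounding: 3.841600 × 0.2500 / 0.040² = 600.250.
Rounding up, n = 601.

n = 601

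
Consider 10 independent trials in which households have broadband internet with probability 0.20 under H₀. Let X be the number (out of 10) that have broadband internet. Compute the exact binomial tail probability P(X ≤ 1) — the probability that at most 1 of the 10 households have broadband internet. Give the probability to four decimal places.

X ~ Binomial(n=10, p=0.20).
P(X ≤ 1) = C(10,0)·0.20^0·0.80^10 + C(10,1)·0.20^1·0.80^9.
= 0.107374 + 0.268435 = 0.3758.

P = 0.3758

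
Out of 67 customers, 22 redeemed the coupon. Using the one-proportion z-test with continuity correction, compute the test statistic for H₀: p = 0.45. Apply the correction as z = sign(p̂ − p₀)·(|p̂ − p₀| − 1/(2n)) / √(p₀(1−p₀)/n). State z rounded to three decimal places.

z = -1.879

Sample proportion p̂ = 22/67 = 0.32836. p̂ − p₀ = -0.121642.
Continuity correction 1/(2n) = 1/134 = 0.007463.
Corrected numerator: |-0.121642| − 0.007463 = 0.114179.
SE₀ = √(0.45·0.55/67) = 0.060779.
z = (−)0.114179/0.060779 = -1.879.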